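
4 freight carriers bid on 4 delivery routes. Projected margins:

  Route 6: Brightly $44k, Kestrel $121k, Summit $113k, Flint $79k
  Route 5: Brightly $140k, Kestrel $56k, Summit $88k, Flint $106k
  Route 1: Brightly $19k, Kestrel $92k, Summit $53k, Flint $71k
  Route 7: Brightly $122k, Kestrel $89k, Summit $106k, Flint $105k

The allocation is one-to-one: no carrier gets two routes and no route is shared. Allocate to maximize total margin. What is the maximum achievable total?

Optimal: Brightly→Route 5 ($140k), Kestrel→Route 1 ($92k), Summit→Route 6 ($113k), Flint→Route 7 ($105k) — total 140+92+113+105 = $450k.
Max-entry greedy (repeatedly take the single best remaining cell) gives $438k, worse by 12.
Swapping Summit↔Flint (Summit→Route 7 $106k, Flint→Route 6 $79k) loses 33.
Every other assignment is strictly worse.

Maximum total: $450k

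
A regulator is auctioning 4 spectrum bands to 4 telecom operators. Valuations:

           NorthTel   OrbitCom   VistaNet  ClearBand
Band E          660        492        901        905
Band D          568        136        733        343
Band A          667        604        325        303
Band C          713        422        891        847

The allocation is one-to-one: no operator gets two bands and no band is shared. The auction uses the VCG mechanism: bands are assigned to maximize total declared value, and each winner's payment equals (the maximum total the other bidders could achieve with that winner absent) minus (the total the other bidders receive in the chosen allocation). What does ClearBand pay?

ClearBand pays $155M.

Efficient allocation: NorthTel→Band D ($568M), OrbitCom→Band A ($604M), VistaNet→Band C ($891M), ClearBand→Band E ($905M); total welfare W = $2968M.
ClearBand receives Band E at value $905M, so the others get W − 905 = $2063M.
Without ClearBand: best allocation of the remaining 3 bidders over all 4 bands is NorthTel→Band C ($713M), OrbitCom→Band A ($604M), VistaNet→Band E ($901M), total $2218M.
VCG payment = (others' best without ClearBand) − (others' welfare with ClearBand) = 2218 − 2063 = $155M.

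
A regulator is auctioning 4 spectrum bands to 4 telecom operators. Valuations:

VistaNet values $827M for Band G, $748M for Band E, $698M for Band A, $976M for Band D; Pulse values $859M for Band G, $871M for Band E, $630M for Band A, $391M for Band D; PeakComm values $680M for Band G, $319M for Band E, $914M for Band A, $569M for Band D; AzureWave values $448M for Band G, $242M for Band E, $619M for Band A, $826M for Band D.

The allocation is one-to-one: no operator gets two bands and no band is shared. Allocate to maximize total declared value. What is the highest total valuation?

This is the linear assignment problem.
Optimal: VistaNet→Band G ($827M), Pulse→Band E ($871M), PeakComm→Band A ($914M), AzureWave→Band D ($826M) — total 827+871+914+826 = $3438M.
Column-greedy (each band in turn goes to its best remaining operator) gives $3347M, worse by 91.
Swapping AzureWave↔Pulse (AzureWave→Band E $242M, Pulse→Band D $391M) loses 1064.
Checked against all permutations: $3438M is optimal.

Maximum total: $3438M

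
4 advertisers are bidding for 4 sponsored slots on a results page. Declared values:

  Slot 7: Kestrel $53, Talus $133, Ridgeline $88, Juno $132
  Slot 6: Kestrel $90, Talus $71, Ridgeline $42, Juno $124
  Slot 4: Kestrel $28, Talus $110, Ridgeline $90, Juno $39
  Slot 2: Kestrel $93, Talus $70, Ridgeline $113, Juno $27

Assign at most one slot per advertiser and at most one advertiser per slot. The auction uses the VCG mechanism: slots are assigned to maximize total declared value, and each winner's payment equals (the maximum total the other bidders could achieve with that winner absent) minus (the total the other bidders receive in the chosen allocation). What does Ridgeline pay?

Efficient allocation: Kestrel→Slot 6 ($90), Talus→Slot 4 ($110), Ridgeline→Slot 2 ($113), Juno→Slot 7 ($132); total welfare W = $445.
Ridgeline receives Slot 2 at value $113, so the others get W − 113 = $332.
Without Ridgeline: best allocation of the remaining 3 bidders over all 4 slots is Kestrel→Slot 2 ($93), Talus→Slot 7 ($133), Juno→Slot 6 ($124), total $350.
VCG payment = (others' best without Ridgeline) − (others' welfare with Ridgeline) = 350 − 332 = $18.

Ridgeline pays $18.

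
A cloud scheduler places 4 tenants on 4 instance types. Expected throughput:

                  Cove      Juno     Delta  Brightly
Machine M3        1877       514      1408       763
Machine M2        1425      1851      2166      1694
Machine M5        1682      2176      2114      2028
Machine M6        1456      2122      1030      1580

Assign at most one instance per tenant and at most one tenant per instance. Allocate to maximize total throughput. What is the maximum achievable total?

Max total: 8193 ops/s

Optimal: Cove→Machine M3 (1877 ops/s), Juno→Machine M6 (2122 ops/s), Delta→Machine M2 (2166 ops/s), Brightly→Machine M5 (2028 ops/s) — total 1877+2122+2166+2028 = 8193 ops/s.
Column-greedy (each instance in turn goes to its best remaining tenant) gives 7799 ops/s, worse by 394.
Next-best assignment: Cove→Machine M3, Juno→Machine M6, Delta→Machine M5, Brightly→Machine M2 = 7807 ops/s.
Swapping Juno↔Cove (Juno→Machine M3 514 ops/s, Cove→Machine M6 1456 ops/s) loses 2029.
No other one-to-one assignment exceeds 8193 ops/s.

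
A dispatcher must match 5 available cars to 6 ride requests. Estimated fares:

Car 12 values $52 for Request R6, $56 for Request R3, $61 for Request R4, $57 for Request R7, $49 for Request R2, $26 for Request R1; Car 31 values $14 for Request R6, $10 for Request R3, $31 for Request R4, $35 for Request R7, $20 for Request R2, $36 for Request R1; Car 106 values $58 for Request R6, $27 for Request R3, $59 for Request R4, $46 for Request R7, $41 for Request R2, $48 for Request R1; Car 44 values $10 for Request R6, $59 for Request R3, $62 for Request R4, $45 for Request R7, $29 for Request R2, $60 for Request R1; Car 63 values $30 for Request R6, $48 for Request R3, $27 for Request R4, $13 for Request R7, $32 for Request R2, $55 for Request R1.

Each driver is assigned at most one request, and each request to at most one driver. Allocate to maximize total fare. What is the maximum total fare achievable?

This is a one-to-one assignment (maximum-weight bipartite matching).
Optimal: Car 12→Request R4 ($61), Car 31→Request R7 ($35), Car 106→Request R6 ($58), Car 44→Request R3 ($59), Car 63→Request R1 ($55) — total 61+35+58+59+55 = $268.
Row-greedy (each driver in turn takes its best remaining request) gives $246, worse by 22.
Swapping Car 44↔Car 12 (Car 44→Request R4 $62, Car 12→Request R3 $56) loses 2.
No other one-to-one assignment exceeds $268.

Max total: $268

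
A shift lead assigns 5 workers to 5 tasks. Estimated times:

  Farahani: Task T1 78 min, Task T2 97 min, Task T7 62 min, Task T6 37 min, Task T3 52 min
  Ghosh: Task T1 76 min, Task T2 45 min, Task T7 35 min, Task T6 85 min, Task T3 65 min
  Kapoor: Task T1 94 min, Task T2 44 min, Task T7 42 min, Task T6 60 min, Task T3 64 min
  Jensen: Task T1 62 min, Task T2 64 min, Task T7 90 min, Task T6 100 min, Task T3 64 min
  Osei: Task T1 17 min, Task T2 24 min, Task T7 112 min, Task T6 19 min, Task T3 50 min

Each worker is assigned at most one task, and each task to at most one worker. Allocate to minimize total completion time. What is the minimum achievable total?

Min total: 197 min

Optimal: Farahani→Task T6 (37 min), Ghosh→Task T7 (35 min), Kapoor→Task T2 (44 min), Jensen→Task T3 (64 min), Osei→Task T1 (17 min) — total 37+35+44+64+17 = 197 min.
Row-greedy (each worker in turn takes its cheapest remaining task) gives 228 min, worse by 31.
Next-best assignment: Farahani→Task T6, Ghosh→Task T2, Kapoor→Task T7, Jensen→Task T3, Osei→Task T1 = 205 min.
Swapping Kapoor↔Ghosh (Kapoor→Task T7 42 min, Ghosh→Task T2 45 min) adds 8.
No other one-to-one assignment undercuts 197 min.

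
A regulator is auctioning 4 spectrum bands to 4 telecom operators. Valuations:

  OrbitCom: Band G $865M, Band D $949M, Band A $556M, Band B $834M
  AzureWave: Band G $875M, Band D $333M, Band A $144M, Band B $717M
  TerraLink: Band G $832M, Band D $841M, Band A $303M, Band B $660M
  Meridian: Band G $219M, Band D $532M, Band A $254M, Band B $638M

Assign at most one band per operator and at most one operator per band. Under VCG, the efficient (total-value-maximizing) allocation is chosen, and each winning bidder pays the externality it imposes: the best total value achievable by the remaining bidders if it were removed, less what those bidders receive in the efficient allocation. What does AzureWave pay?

AzureWave pays $384M.

Efficient allocation: OrbitCom→Band A ($556M), AzureWave→Band G ($875M), TerraLink→Band D ($841M), Meridian→Band B ($638M); total welfare W = $2910M.
AzureWave receives Band G at value $875M, so the others get W − 875 = $2035M.
Without AzureWave: best allocation of the remaining 3 bidders over all 4 bands is OrbitCom→Band D ($949M), TerraLink→Band G ($832M), Meridian→Band B ($638M), total $2419M.
VCG payment = (others' best without AzureWave) − (others' welfare with AzureWave) = 2419 − 2035 = $384M.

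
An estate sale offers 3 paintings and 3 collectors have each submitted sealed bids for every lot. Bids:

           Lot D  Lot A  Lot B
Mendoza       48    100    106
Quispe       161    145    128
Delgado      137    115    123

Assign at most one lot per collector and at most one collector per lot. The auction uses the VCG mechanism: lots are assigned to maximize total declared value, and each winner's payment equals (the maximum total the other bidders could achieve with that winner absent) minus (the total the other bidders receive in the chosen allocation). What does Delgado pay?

Delgado pays $16.

Efficient allocation: Mendoza→Lot B ($106), Quispe→Lot A ($145), Delgado→Lot D ($137); total welfare W = $388.
Delgado receives Lot D at value $137, so the others get W − 137 = $251.
Without Delgado: best allocation of the remaining 2 bidders over all 3 lots is Mendoza→Lot B ($106), Quispe→Lot D ($161), total $267.
VCG payment = (others' best without Delgado) − (others' welfare with Delgado) = 267 − 251 = $16.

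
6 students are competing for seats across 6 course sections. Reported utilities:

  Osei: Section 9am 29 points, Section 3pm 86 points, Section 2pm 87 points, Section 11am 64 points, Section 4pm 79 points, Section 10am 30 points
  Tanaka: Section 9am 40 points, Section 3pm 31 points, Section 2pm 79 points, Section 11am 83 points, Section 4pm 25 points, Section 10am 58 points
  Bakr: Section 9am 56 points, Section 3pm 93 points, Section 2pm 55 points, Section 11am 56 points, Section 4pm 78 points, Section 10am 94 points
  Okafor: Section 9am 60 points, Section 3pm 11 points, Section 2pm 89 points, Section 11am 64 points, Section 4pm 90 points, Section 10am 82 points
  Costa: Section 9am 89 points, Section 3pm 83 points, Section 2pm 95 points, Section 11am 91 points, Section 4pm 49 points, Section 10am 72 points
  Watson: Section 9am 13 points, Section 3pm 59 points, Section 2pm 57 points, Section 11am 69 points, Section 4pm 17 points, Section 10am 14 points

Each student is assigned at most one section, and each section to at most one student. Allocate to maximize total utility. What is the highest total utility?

Optimal: Osei→Section 3pm (86 points), Tanaka→Section 2pm (79 points), Bakr→Section 10am (94 points), Okafor→Section 4pm (90 points), Costa→Section 9am (89 points), Watson→Section 11am (69 points) — total 86+79+94+90+89+69 = 507 points.
Checked against all permutations: 507 points is optimal.

Max total: 507 points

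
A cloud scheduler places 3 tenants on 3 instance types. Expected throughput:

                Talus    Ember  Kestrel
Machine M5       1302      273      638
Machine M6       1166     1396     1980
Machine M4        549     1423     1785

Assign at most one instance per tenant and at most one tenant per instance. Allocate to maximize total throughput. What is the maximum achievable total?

Treat this as an assignment problem: match each tenant to one instance.
Optimal: Talus→Machine M5 (1302 ops/s), Ember→Machine M4 (1423 ops/s), Kestrel→Machine M6 (1980 ops/s) — total 1302+1423+1980 = 4705 ops/s.
Checked against all permutations: 4705 ops/s is optimal.

Maximum total: 4705 ops/s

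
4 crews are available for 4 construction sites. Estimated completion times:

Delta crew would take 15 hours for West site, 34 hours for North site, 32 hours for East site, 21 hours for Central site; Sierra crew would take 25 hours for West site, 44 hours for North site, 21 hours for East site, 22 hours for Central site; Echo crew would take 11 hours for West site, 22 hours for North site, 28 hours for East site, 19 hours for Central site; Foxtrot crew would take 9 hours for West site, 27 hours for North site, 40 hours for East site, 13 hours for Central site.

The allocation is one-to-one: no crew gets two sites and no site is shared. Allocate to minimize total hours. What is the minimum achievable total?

Minimum total: 71 hours

This is a one-to-one assignment (minimum-cost bipartite matching).
Optimal: Delta crew→West site (15 hours), Sierra crew→East site (21 hours), Echo crew→North site (22 hours), Foxtrot crew→Central site (13 hours) — total 15+21+22+13 = 71 hours.
Next-best assignment: Delta crew→Central site, Sierra crew→East site, Echo crew→North site, Foxtrot crew→West site = 73 hours.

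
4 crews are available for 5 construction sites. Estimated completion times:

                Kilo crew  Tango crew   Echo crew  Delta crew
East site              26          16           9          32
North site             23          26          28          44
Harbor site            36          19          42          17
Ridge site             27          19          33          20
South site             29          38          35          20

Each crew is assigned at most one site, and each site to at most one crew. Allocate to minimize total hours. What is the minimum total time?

Minimum total: 68 hours

Optimal: Kilo crew→North site (23 hours), Tango crew→Ridge site (19 hours), Echo crew→East site (9 hours), Delta crew→Harbor site (17 hours) — total 23+19+9+17 = 68 hours.
Row-greedy (each crew in turn takes its cheapest remaining site) gives 89 hours, worse by 21.
Swapping Echo crew↔Delta crew (Echo crew→Harbor site 42 hours, Delta crew→East site 32 hours) adds 48.
Checked against all permutations: 68 hours is optimal.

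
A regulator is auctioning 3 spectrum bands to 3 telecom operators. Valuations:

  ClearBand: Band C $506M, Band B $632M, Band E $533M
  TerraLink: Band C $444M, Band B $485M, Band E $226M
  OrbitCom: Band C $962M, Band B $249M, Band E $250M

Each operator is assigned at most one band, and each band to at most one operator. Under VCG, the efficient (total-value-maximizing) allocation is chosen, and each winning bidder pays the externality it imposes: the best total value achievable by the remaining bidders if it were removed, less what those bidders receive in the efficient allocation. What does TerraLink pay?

Efficient allocation: ClearBand→Band E ($533M), TerraLink→Band B ($485M), OrbitCom→Band C ($962M); total welfare W = $1980M.
TerraLink receives Band B at value $485M, so the others get W − 485 = $1495M.
Without TerraLink: best allocation of the remaining 2 bidders over all 3 bands is ClearBand→Band B ($632M), OrbitCom→Band C ($962M), total $1594M.
VCG payment = (others' best without TerraLink) − (others' welfare with TerraLink) = 1594 − 1495 = $99M.

TerraLink pays $99M.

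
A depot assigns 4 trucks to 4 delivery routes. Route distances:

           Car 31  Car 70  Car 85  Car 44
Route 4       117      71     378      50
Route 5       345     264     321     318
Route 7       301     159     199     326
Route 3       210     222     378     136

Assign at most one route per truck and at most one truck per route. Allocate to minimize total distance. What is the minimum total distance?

Minimum total: 716 km

Optimal: Car 31→Route 4 (117 km), Car 70→Route 5 (264 km), Car 85→Route 7 (199 km), Car 44→Route 3 (136 km) — total 117+264+199+136 = 716 km.
Row-greedy (each truck in turn takes its cheapest remaining route) gives 733 km, worse by 17.
Next-best assignment: Car 31→Route 3, Car 70→Route 5, Car 85→Route 7, Car 44→Route 4 = 723 km.
Checked against all permutations: 716 km is optimal.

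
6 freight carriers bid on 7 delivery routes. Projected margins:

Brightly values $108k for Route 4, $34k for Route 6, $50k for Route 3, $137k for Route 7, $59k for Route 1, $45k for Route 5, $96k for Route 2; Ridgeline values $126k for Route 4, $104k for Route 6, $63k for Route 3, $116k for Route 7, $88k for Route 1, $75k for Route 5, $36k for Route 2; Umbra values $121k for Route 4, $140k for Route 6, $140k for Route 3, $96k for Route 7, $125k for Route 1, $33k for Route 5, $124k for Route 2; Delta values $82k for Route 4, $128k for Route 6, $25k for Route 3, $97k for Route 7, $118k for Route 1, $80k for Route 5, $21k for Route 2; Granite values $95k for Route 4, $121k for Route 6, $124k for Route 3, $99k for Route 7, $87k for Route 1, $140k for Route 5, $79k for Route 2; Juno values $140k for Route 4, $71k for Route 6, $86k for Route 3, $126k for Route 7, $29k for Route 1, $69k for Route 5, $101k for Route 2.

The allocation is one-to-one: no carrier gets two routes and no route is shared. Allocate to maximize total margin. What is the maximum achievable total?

Maximum total: $779k

Optimal: Brightly→Route 7 ($137k), Ridgeline→Route 6 ($104k), Umbra→Route 3 ($140k), Delta→Route 1 ($118k), Granite→Route 5 ($140k), Juno→Route 4 ($140k) — total 137+104+140+118+140+140 = $779k.
Column-greedy (each route in turn goes to its best remaining carrier) gives $734k, worse by 45.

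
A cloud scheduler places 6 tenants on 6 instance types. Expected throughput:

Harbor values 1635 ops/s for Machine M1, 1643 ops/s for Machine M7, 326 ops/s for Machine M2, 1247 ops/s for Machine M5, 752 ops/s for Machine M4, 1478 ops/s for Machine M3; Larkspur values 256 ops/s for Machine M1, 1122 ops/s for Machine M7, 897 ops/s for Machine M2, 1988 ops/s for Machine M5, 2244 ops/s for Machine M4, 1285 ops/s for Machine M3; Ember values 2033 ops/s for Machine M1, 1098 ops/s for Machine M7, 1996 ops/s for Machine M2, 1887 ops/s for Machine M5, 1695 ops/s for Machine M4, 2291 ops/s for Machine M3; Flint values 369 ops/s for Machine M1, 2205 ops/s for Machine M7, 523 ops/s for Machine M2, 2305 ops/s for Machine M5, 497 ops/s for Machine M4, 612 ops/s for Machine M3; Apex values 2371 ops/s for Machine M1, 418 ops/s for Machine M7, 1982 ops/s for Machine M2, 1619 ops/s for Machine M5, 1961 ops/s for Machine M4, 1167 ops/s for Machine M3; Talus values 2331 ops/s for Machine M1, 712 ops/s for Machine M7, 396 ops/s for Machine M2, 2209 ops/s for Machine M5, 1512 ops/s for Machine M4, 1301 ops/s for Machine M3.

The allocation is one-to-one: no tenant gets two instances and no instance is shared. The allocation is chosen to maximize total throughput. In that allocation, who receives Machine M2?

This is the linear assignment problem.
Optimal: Harbor→Machine M7 (1643 ops/s), Larkspur→Machine M4 (2244 ops/s), Ember→Machine M3 (2291 ops/s), Flint→Machine M5 (2305 ops/s), Apex→Machine M2 (1982 ops/s), Talus→Machine M1 (2331 ops/s) — total 1643+2244+2291+2305+1982+2331 = 12796 ops/s.
Row-greedy (each tenant in turn takes its best remaining instance) gives 11250 ops/s, worse by 1546.
Apex's own top instance is Machine M1 (2371 ops/s), but forcing Apex→Machine M1 and reassigning the rest optimally gives only 12503 ops/s — worse by 293.

Apex receives Machine M2.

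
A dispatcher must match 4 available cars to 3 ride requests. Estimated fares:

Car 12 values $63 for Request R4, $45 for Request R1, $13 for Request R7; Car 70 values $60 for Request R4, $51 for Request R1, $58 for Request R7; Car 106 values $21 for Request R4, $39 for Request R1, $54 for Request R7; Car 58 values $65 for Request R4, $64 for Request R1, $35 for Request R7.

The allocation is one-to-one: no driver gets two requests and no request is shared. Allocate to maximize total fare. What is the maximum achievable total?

Optimal: Car 12→Request R4 ($63), Car 58→Request R1 ($64), Car 70→Request R7 ($58) — total 63+64+58 = $185.
Column-greedy (each request in turn goes to its best remaining driver) gives $170, worse by 15.
Next-best assignment: Car 12→Request R4, Car 58→Request R1, Car 106→Request R7 = $181.
Swapping Car 58↔Car 12 (Car 58→Request R4 $65, Car 12→Request R1 $45) loses 17.

Maximum total: $185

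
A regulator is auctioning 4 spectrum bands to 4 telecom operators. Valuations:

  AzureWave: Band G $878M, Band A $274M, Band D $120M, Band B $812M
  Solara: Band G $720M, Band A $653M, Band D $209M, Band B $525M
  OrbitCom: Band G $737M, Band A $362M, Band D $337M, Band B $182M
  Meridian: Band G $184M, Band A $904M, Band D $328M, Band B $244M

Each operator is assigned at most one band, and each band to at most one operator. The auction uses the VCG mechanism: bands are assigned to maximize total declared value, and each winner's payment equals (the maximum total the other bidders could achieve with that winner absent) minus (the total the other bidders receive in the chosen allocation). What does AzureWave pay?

Efficient allocation: AzureWave→Band B ($812M), Solara→Band G ($720M), OrbitCom→Band D ($337M), Meridian→Band A ($904M); total welfare W = $2773M.
AzureWave receives Band B at value $812M, so the others get W − 812 = $1961M.
Without AzureWave: best allocation of the remaining 3 bidders over all 4 bands is Solara→Band B ($525M), OrbitCom→Band G ($737M), Meridian→Band A ($904M), total $2166M.
VCG payment = (others' best without AzureWave) − (others' welfare with AzureWave) = 2166 − 1961 = $205M.

AzureWave pays $205M.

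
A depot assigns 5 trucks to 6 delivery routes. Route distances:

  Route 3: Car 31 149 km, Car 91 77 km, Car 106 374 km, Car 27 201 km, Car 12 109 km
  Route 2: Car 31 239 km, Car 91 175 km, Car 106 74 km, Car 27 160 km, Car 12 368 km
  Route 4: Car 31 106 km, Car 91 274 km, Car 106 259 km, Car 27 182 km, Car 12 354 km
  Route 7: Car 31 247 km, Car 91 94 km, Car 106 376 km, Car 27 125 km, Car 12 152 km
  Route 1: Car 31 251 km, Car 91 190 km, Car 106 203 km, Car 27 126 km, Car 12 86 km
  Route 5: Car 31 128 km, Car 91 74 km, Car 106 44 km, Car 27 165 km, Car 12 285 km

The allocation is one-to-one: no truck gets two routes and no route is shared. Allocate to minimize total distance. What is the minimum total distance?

Min total: 438 km

This is a one-to-one assignment (minimum-cost bipartite matching).
Optimal: Car 31→Route 4 (106 km), Car 91→Route 3 (77 km), Car 106→Route 5 (44 km), Car 27→Route 7 (125 km), Car 12→Route 1 (86 km) — total 106+77+44+125+86 = 438 km.
Row-greedy (each truck in turn takes its cheapest remaining route) gives 465 km, worse by 27.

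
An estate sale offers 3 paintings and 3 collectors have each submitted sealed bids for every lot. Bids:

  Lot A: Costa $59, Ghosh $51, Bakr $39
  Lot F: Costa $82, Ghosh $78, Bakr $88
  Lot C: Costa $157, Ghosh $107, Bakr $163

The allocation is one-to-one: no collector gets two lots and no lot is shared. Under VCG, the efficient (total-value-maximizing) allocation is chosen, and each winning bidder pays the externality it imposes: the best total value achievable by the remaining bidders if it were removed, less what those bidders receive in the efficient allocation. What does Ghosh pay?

Ghosh pays $23.

Efficient allocation: Costa→Lot A ($59), Ghosh→Lot F ($78), Bakr→Lot C ($163); total welfare W = $300.
Ghosh receives Lot F at value $78, so the others get W − 78 = $222.
Without Ghosh: best allocation of the remaining 2 bidders over all 3 lots is Costa→Lot F ($82), Bakr→Lot C ($163), total $245.
VCG payment = (others' best without Ghosh) − (others' welfare with Ghosh) = 245 − 222 = $23.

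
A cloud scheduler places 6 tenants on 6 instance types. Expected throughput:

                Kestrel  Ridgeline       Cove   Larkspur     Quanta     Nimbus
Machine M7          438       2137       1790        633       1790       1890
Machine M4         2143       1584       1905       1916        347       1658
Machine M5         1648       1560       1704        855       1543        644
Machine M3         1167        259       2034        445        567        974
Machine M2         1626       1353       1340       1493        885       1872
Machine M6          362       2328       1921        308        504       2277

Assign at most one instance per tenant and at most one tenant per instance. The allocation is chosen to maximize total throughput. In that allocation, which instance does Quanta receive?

Optimal: Kestrel→Machine M4 (2143 ops/s), Ridgeline→Machine M7 (2137 ops/s), Cove→Machine M3 (2034 ops/s), Larkspur→Machine M2 (1493 ops/s), Quanta→Machine M5 (1543 ops/s), Nimbus→Machine M6 (2277 ops/s) — total 2143+2137+2034+1493+1543+2277 = 11627 ops/s.
Max-entry greedy (repeatedly take the single best remaining cell) gives 11431 ops/s, worse by 196.
Quanta's own top instance is Machine M7 (1790 ops/s), but forcing Quanta→Machine M7 and reassigning the rest optimally gives only 11588 ops/s — worse by 39.

Quanta receives Machine M5.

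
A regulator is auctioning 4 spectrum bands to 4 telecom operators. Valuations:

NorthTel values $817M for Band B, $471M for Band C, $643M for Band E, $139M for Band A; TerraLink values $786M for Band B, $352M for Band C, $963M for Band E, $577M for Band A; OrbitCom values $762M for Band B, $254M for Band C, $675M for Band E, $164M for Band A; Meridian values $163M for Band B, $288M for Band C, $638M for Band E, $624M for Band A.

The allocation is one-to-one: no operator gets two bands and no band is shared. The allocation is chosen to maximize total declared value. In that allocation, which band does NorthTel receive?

Optimal: NorthTel→Band C ($471M), TerraLink→Band E ($963M), OrbitCom→Band B ($762M), Meridian→Band A ($624M) — total 471+963+762+624 = $2820M.
Next-best assignment: NorthTel→Band B, TerraLink→Band E, OrbitCom→Band C, Meridian→Band A = $2658M.
Swapping OrbitCom↔NorthTel (OrbitCom→Band C $254M, NorthTel→Band B $817M) loses 162.
NorthTel's own top band is Band B ($817M), but forcing NorthTel→Band B and reassigning the rest optimally gives only $2658M — worse by 162.

NorthTel receives Band C.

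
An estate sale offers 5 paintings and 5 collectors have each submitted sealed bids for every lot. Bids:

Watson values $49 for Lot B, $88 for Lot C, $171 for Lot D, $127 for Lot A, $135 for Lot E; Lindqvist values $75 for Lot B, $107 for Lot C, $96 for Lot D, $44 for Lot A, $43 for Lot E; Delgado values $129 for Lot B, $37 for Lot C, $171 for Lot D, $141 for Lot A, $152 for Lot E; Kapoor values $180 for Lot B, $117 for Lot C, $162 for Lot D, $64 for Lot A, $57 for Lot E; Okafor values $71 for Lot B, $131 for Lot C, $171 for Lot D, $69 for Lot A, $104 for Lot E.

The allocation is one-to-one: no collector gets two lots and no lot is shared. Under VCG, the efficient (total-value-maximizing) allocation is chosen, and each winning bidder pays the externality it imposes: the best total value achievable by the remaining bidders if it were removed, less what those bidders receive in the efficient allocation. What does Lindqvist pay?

Lindqvist pays $4.

Efficient allocation: Watson→Lot A ($127), Lindqvist→Lot C ($107), Delgado→Lot E ($152), Kapoor→Lot B ($180), Okafor→Lot D ($171); total welfare W = $737.
Lindqvist receives Lot C at value $107, so the others get W − 107 = $630.
Without Lindqvist: best allocation of the remaining 4 bidders over all 5 lots is Watson→Lot D ($171), Delgado→Lot E ($152), Kapoor→Lot B ($180), Okafor→Lot C ($131), total $634.
VCG payment = (others' best without Lindqvist) − (others' welfare with Lindqvist) = 634 − 630 = $4.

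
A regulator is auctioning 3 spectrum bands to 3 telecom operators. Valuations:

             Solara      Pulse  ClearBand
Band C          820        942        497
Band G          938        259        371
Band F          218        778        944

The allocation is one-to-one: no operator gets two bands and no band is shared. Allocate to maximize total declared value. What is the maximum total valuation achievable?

Optimal: Solara→Band G ($938M), Pulse→Band C ($942M), ClearBand→Band F ($944M) — total 938+942+944 = $2824M.
Next-best assignment: Solara→Band G, Pulse→Band F, ClearBand→Band C = $2213M.
Checked against all permutations: $2824M is optimal.

Max total: $2824M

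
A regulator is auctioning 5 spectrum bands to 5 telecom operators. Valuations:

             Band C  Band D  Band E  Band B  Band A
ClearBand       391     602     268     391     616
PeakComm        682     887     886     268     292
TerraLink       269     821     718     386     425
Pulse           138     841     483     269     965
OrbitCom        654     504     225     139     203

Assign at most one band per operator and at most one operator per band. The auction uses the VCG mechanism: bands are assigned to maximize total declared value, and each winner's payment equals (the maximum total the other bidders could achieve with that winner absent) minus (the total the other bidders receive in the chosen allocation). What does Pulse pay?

Efficient allocation: ClearBand→Band B ($391M), PeakComm→Band E ($886M), TerraLink→Band D ($821M), Pulse→Band A ($965M), OrbitCom→Band C ($654M); total welfare W = $3717M.
Pulse receives Band A at value $965M, so the others get W − 965 = $2752M.
Without Pulse: best allocation of the remaining 4 bidders over all 5 bands is ClearBand→Band A ($616M), PeakComm→Band E ($886M), TerraLink→Band D ($821M), OrbitCom→Band C ($654M), total $2977M.
VCG payment = (others' best without Pulse) − (others' welfare with Pulse) = 2977 − 2752 = $225M.

Pulse pays $225M.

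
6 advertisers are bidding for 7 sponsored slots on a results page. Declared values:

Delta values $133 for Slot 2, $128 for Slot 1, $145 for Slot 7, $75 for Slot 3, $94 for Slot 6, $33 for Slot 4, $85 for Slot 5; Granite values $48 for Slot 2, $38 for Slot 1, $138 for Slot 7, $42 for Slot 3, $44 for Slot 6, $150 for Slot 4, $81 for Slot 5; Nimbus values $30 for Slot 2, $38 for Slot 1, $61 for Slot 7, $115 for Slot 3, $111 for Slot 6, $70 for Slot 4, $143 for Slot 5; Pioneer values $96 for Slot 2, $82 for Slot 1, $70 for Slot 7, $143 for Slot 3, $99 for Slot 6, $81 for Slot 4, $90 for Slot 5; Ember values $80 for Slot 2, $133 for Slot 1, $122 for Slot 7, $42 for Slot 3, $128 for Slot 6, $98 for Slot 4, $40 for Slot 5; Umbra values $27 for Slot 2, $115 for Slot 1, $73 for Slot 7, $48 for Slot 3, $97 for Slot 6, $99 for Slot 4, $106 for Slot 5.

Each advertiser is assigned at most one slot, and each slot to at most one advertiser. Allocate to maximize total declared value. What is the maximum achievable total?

Treat this as an assignment problem: match each advertiser to one slot.
Optimal: Delta→Slot 7 ($145), Granite→Slot 4 ($150), Nimbus→Slot 5 ($143), Pioneer→Slot 3 ($143), Ember→Slot 6 ($128), Umbra→Slot 1 ($115) — total 145+150+143+143+128+115 = $824.
Row-greedy (each advertiser in turn takes its best remaining slot) gives $811, worse by 13.
Next-best assignment: Delta→Slot 2, Granite→Slot 4, Nimbus→Slot 5, Pioneer→Slot 3, Ember→Slot 6, Umbra→Slot 1 = $812.
Swapping Granite↔Nimbus (Granite→Slot 5 $81, Nimbus→Slot 4 $70) loses 142.

Max total: $824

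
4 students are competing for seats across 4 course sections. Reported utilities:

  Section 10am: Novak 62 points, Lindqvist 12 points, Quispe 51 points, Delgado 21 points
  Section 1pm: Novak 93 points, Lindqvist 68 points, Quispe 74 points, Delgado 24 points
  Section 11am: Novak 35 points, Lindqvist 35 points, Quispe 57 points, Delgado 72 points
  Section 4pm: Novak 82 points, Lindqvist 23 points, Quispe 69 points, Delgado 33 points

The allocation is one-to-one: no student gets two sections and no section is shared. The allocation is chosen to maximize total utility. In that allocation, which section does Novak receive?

Novak receives Section 4pm.

Optimal: Novak→Section 4pm (82 points), Lindqvist→Section 1pm (68 points), Quispe→Section 10am (51 points), Delgado→Section 11am (72 points) — total 82+68+51+72 = 273 points.
Row-greedy (each student in turn takes its best remaining section) gives 218 points, worse by 55.
Next-best assignment: Novak→Section 10am, Lindqvist→Section 1pm, Quispe→Section 4pm, Delgado→Section 11am = 271 points.
Novak's own top section is Section 1pm (93 points), but forcing Novak→Section 1pm and reassigning the rest optimally gives only 246 points — worse by 27.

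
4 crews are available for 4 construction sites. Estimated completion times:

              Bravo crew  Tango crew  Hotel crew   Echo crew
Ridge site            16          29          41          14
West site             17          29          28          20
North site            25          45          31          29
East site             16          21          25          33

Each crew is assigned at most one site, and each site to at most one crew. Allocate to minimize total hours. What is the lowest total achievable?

Optimal: Bravo crew→West site (17 hours), Tango crew→East site (21 hours), Hotel crew→North site (31 hours), Echo crew→Ridge site (14 hours) — total 17+21+31+14 = 83 hours.
Min-entry greedy (repeatedly take the single cheapest remaining cell) gives 103 hours, worse by 20.

Min total: 83 hours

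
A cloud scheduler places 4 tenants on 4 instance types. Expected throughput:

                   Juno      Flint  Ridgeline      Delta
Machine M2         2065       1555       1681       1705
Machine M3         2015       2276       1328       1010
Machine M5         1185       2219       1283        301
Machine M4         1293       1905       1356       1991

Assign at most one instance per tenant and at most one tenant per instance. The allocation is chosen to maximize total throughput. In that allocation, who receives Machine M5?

This is the linear assignment problem.
Optimal: Juno→Machine M3 (2015 ops/s), Flint→Machine M5 (2219 ops/s), Ridgeline→Machine M2 (1681 ops/s), Delta→Machine M4 (1991 ops/s) — total 2015+2219+1681+1991 = 7906 ops/s.
Column-greedy (each instance in turn goes to its best remaining tenant) gives 7615 ops/s, worse by 291.
Next-best assignment: Juno→Machine M2, Flint→Machine M3, Ridgeline→Machine M5, Delta→Machine M4 = 7615 ops/s.
Flint's own top instance is Machine M3 (2276 ops/s), but forcing Flint→Machine M3 and reassigning the rest optimally gives only 7615 ops/s — worse by 291.

Flint receives Machine M5.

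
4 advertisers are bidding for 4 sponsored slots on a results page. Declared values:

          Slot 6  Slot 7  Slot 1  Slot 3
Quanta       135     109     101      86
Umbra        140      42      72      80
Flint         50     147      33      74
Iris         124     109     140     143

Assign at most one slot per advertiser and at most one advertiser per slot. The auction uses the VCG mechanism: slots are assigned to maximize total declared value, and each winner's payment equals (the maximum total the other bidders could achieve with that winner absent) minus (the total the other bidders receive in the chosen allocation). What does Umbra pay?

Umbra pays $34.

Efficient allocation: Quanta→Slot 1 ($101), Umbra→Slot 6 ($140), Flint→Slot 7 ($147), Iris→Slot 3 ($143); total welfare W = $531.
Umbra receives Slot 6 at value $140, so the others get W − 140 = $391.
Without Umbra: best allocation of the remaining 3 bidders over all 4 slots is Quanta→Slot 6 ($135), Flint→Slot 7 ($147), Iris→Slot 3 ($143), total $425.
VCG payment = (others' best without Umbra) − (others' welfare with Umbra) = 425 − 391 = $34.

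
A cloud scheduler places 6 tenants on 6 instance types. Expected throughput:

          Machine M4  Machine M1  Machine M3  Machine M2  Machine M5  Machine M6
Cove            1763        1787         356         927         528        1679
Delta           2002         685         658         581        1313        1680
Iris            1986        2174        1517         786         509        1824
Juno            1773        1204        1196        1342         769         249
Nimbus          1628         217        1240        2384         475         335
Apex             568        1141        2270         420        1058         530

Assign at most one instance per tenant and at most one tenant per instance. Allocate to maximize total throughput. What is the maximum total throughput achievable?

Max total: 11593 ops/s

Optimal: Cove→Machine M6 (1679 ops/s), Delta→Machine M5 (1313 ops/s), Iris→Machine M1 (2174 ops/s), Juno→Machine M4 (1773 ops/s), Nimbus→Machine M2 (2384 ops/s), Apex→Machine M3 (2270 ops/s) — total 1679+1313+2174+1773+2384+2270 = 11593 ops/s.
Max-entry greedy (repeatedly take the single best remaining cell) gives 11278 ops/s, worse by 315.
Next-best assignment: Cove→Machine M1, Delta→Machine M5, Iris→Machine M6, Juno→Machine M4, Nimbus→Machine M2, Apex→Machine M3 = 11351 ops/s.
Swapping Delta↔Cove (Delta→Machine M6 1680 ops/s, Cove→Machine M5 528 ops/s) loses 784.
No other one-to-one assignment exceeds 11593 ops/s.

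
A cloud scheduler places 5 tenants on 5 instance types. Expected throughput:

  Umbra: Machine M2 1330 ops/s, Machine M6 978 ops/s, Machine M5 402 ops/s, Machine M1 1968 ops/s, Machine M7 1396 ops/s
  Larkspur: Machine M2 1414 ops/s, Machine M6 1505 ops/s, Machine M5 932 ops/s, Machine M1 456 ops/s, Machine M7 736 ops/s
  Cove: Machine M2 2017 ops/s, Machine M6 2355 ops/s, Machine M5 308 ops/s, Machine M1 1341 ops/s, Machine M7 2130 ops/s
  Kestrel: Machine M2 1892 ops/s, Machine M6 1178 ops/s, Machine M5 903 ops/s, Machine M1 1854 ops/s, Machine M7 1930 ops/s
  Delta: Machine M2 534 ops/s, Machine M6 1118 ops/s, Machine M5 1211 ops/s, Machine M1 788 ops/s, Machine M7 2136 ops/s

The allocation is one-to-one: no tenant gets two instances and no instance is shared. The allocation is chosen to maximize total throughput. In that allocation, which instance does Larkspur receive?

Larkspur receives Machine M5.

This is a one-to-one assignment (maximum-weight bipartite matching).
Optimal: Umbra→Machine M1 (1968 ops/s), Larkspur→Machine M5 (932 ops/s), Cove→Machine M6 (2355 ops/s), Kestrel→Machine M2 (1892 ops/s), Delta→Machine M7 (2136 ops/s) — total 1968+932+2355+1892+2136 = 9283 ops/s.
Column-greedy (each instance in turn goes to its best remaining tenant) gives 8631 ops/s, worse by 652.
Next-best assignment: Umbra→Machine M1, Larkspur→Machine M2, Cove→Machine M6, Kestrel→Machine M7, Delta→Machine M5 = 8878 ops/s.
Larkspur's own top instance is Machine M6 (1505 ops/s), but forcing Larkspur→Machine M6 and reassigning the rest optimally gives only 8706 ops/s — worse by 577.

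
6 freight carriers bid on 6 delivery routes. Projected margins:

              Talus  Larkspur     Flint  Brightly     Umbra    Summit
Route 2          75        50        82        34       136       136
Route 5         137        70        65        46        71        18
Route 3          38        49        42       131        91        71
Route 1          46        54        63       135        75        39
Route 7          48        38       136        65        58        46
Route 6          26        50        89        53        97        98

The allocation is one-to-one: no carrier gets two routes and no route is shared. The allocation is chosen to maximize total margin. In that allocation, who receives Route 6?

Summit receives Route 6.

Optimal: Talus→Route 5 ($137k), Larkspur→Route 1 ($54k), Flint→Route 7 ($136k), Brightly→Route 3 ($131k), Umbra→Route 2 ($136k), Summit→Route 6 ($98k) — total 137+54+136+131+136+98 = $692k.
Column-greedy (each route in turn goes to its best remaining carrier) gives $563k, worse by 129.
Swapping Summit↔Umbra (Summit→Route 2 $136k, Umbra→Route 6 $97k) loses 1.
Summit's own top route is Route 2 ($136k), but forcing Summit→Route 2 and reassigning the rest optimally gives only $691k — worse by 1.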